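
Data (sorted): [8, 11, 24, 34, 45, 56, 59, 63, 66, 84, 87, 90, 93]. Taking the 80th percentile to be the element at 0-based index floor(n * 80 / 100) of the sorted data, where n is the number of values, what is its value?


The dataset has n = 13 elements.
Index = floor(13 * 80 / 100) = floor(1040 / 100) = floor(10.4) = 10
Counting from index 0 in the sorted data, the element at index 10 is 87.
Final answer: 87


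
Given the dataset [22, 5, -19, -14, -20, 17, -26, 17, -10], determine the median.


First, sort the list: [-26, -20, -19, -14, -10, 5, 17, 17, 22]
The list has 9 elements (odd count).
The middle index is 4 (0-based), and the element there is -10.
Final answer: -10


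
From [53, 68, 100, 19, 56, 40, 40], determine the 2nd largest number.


Sort descending: [100, 68, 56, 53, 40, 40, 19]
The 2nd element (1-indexed) is at index 1.
Value = 68
Final answer: 68


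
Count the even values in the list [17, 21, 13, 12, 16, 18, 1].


Check each element:
  17 is odd
  21 is odd
  13 is odd
  12 is even
  16 is even
  18 is even
  1 is odd
Evens: [12, 16, 18]
Count of evens = 3
Final answer: 3


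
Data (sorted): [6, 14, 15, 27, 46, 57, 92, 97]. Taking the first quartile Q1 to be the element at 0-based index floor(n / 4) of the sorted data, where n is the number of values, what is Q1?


The list has n = 8 elements.
Q1 index = floor(8 / 4) = floor(2) = 2
Counting from index 0 in the sorted data, the element at index 2 is 15.
Final answer: 15


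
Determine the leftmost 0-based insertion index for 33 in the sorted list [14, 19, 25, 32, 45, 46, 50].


List is sorted: [14, 19, 25, 32, 45, 46, 50]
We need the leftmost position where 33 can be inserted, i.e. the first index whose element is >= 33 (or the end of the list if none is).
Binary search with low=0, high=7 (0-based indices):
  low=0, high=7, mid=3: a[3]=32 < 33, so low = 4
  low=4, high=7, mid=5: a[5]=46 >= 33, so high = 5
  low=4, high=5, mid=4: a[4]=45 >= 33, so high = 4
Now low = high = 4, so the insertion index is 4.
Final answer: 4


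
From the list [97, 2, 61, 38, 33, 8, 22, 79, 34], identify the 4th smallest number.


Sort ascending: [2, 8, 22, 33, 34, 38, 61, 79, 97]
The 4th element (1-indexed) is at index 3.
Value = 33
Final answer: 33


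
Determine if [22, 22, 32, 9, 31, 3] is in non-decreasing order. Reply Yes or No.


Check consecutive pairs:
  22 <= 22? True
  22 <= 32? True
  32 <= 9? False
  9 <= 31? True
  31 <= 3? False
2 consecutive pair(s) are out of order, so the list is not sorted.
Final answer: No


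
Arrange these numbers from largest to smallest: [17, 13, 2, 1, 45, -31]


Original list: [17, 13, 2, 1, 45, -31]
Repeatedly take the largest remaining element:
  Remaining [17, 13, 2, 1, 45, -31] -> largest is 45
  Remaining [17, 13, 2, 1, -31] -> largest is 17
  Remaining [13, 2, 1, -31] -> largest is 13
  Remaining [2, 1, -31] -> largest is 2
  Remaining [1, -31] -> largest is 1
  Remaining [-31] -> largest is -31
Collecting the picks in order gives the descending list.
Final answer: [45, 17, 13, 2, 1, -31]


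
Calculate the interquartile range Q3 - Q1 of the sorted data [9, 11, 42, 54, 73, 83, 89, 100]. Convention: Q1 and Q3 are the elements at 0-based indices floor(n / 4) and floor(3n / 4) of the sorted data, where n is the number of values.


The data has n = 8 elements.
Q1 index = floor(8 / 4) = floor(2) = 2; Q3 index = floor(3 * 8 / 4) = floor(6) = 6
Q1 = element at index 2 = 42
Q3 = element at index 6 = 89
IQR = 89 - 42 = 47
Final answer: 47


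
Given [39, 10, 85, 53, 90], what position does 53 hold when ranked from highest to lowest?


Sort descending: [90, 85, 53, 39, 10]
Find 53 in the sorted list.
53 is at position 3.
Final answer: 3


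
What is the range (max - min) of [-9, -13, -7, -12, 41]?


Maximum value: 41
Minimum value: -13
Range = 41 - (-13) = 54
Final answer: 54


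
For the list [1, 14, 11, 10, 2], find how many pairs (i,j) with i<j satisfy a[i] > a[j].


For each element, count the later elements that are smaller than it:
  1 (index 0): smaller elements after it = [] -> 0
  14 (index 1): smaller elements after it = [11, 10, 2] -> 3
  11 (index 2): smaller elements after it = [10, 2] -> 2
  10 (index 3): smaller elements after it = [2] -> 1
Total inversions = 0 + 3 + 2 + 1 = 6
Final answer: 6


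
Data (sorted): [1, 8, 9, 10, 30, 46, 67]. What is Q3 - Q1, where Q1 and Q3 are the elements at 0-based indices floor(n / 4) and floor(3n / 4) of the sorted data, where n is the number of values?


The data has n = 7 elements.
Q1 index = floor(7 / 4) = floor(1.75) = 1; Q3 index = floor(3 * 7 / 4) = floor(5.25) = 5
Q1 = element at index 1 = 8
Q3 = element at index 5 = 46
IQR = 46 - 8 = 38
Final answer: 38


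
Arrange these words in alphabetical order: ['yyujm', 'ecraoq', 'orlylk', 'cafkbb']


Compare strings character by character (the first differing letter decides):
  'cafkbb' < 'ecraoq' since 'c' < 'e' at position 1
  'ecraoq' < 'orlylk' since 'e' < 'o' at position 1
  'orlylk' < 'yyujm' since 'o' < 'y' at position 1
Chaining these comparisons gives the alphabetical order.
Final answer: ['cafkbb', 'ecraoq', 'orlylk', 'yyujm']


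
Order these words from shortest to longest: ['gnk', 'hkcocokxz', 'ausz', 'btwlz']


Compute lengths:
  'gnk' has length 3
  'hkcocokxz' has length 9
  'ausz' has length 4
  'btwlz' has length 5
Lengths in increasing order: 3 < 4 < 5 < 9
Listing the words in that order gives the answer.
Final answer: ['gnk', 'ausz', 'btwlz', 'hkcocokxz']


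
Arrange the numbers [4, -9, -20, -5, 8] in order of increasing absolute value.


Compute absolute values:
  |4| = 4
  |-9| = 9
  |-20| = 20
  |-5| = 5
  |8| = 8
Absolute values in increasing order: 4 < 5 < 8 < 9 < 20
Listing the original numbers in that order gives the answer.
Final answer: [4, -5, 8, -9, -20]


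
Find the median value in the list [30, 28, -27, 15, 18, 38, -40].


First, sort the list: [-40, -27, 15, 18, 28, 30, 38]
The list has 7 elements (odd count).
The middle index is 3 (0-based), and the element there is 18.
Final answer: 18


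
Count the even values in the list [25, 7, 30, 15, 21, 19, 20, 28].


Check each element:
  25 is odd
  7 is odd
  30 is even
  15 is odd
  21 is odd
  19 is odd
  20 is even
  28 is even
Evens: [30, 20, 28]
Count of evens = 3
Final answer: 3


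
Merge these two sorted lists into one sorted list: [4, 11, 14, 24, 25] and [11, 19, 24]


List A: [4, 11, 14, 24, 25]
List B: [11, 19, 24]
Repeatedly compare the front elements and take the smaller:
  4 vs 11 -> take 4
  11 vs 11 -> take 11
  14 vs 11 -> take 11
  14 vs 19 -> take 14
  24 vs 19 -> take 19
  24 vs 24 -> take 24
  25 vs 24 -> take 24
  B is exhausted; append the rest of A: [25]
Final answer: [4, 11, 11, 14, 19, 24, 24, 25]


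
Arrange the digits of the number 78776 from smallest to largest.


The number 78776 has digits: 7, 8, 7, 7, 6
Sorted: 6, 7, 7, 7, 8
Joining the sorted digits gives the result.
Final answer: 67778


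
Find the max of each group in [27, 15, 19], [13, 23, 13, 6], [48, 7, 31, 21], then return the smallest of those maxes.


Find max of each group:
  Group 1: [27, 15, 19] -> max = 27
  Group 2: [13, 23, 13, 6] -> max = 23
  Group 3: [48, 7, 31, 21] -> max = 48
Maxes: [27, 23, 48]
Minimum of maxes = 23
Final answer: 23


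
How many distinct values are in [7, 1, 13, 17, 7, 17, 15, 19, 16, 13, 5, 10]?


List all unique values:
Distinct values: [1, 5, 7, 10, 13, 15, 16, 17, 19]
Count = 9
Final answer: 9


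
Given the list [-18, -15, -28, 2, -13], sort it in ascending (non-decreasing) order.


Original list: [-18, -15, -28, 2, -13]
Repeatedly take the smallest remaining element:
  Remaining [-18, -15, -28, 2, -13] -> smallest is -28
  Remaining [-18, -15, 2, -13] -> smallest is -18
  Remaining [-15, 2, -13] -> smallest is -15
  Remaining [2, -13] -> smallest is -13
  Remaining [2] -> smallest is 2
Collecting the picks in order gives the sorted list.
Final answer: [-28, -18, -15, -13, 2]


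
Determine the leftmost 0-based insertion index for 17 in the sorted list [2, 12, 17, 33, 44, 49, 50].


List is sorted: [2, 12, 17, 33, 44, 49, 50]
We need the leftmost position where 17 can be inserted, i.e. the first index whose element is >= 17 (or the end of the list if none is).
Binary search with low=0, high=7 (0-based indices):
  low=0, high=7, mid=3: a[3]=33 >= 17, so high = 3
  low=0, high=3, mid=1: a[1]=12 < 17, so low = 2
  low=2, high=3, mid=2: a[2]=17 >= 17, so high = 2
Now low = high = 2, so the insertion index is 2.
Final answer: 2


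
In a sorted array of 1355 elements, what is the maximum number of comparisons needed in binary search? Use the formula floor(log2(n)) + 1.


Binary search halves the search space each step.
Maximum comparisons = floor(log2(1355)) + 1
log2(1355) = 10.4041
floor(log2(1355)) = 10, so 10 + 1 = 11
Final answer: 11


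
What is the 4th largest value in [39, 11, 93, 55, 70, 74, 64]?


Sort descending: [93, 74, 70, 64, 55, 39, 11]
The 4th element (1-indexed) is at index 3.
Value = 64
Final answer: 64


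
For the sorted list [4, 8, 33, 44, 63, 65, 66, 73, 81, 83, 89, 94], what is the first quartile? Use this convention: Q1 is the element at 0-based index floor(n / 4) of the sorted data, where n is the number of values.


The list has n = 12 elements.
Q1 index = floor(12 / 4) = floor(3) = 3
Counting from index 0 in the sorted data, the element at index 3 is 44.
Final answer: 44


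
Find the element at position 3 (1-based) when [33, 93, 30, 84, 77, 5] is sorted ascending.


Sort ascending: [5, 30, 33, 77, 84, 93]
The 3rd element (1-indexed) is at index 2.
Value = 33
Final answer: 33


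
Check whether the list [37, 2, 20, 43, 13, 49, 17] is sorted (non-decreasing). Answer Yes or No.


Check consecutive pairs:
  37 <= 2? False
  2 <= 20? True
  20 <= 43? True
  43 <= 13? False
  13 <= 49? True
  49 <= 17? False
3 consecutive pair(s) are out of order, so the list is not sorted.
Final answer: No


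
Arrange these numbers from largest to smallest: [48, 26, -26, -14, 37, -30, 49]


Original list: [48, 26, -26, -14, 37, -30, 49]
Repeatedly take the largest remaining element:
  Remaining [48, 26, -26, -14, 37, -30, 49] -> largest is 49
  Remaining [48, 26, -26, -14, 37, -30] -> largest is 48
  Remaining [26, -26, -14, 37, -30] -> largest is 37
  Remaining [26, -26, -14, -30] -> largest is 26
  Remaining [-26, -14, -30] -> largest is -14
  Remaining [-26, -30] -> largest is -26
  Remaining [-30] -> largest is -30
Collecting the picks in order gives the descending list.
Final answer: [49, 48, 37, 26, -14, -26, -30]


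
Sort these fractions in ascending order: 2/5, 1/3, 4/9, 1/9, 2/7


Convert to decimal for comparison:
  2/5 = 0.4
  1/3 = 0.3333
  4/9 = 0.4444
  1/9 = 0.1111
  2/7 = 0.2857
Decimals in increasing order: 0.1111 < 0.2857 < 0.3333 < 0.4 < 0.4444
Writing each back as its fraction gives the sorted order.
Final answer: 1/9, 2/7, 1/3, 2/5, 4/9


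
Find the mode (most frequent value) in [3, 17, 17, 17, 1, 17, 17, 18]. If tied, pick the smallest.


Count the frequency of each value:
  1 appears 1 time(s)
  3 appears 1 time(s)
  17 appears 5 time(s)
  18 appears 1 time(s)
Maximum frequency is 5.
Only 17 reaches that frequency, so it is the mode.
Final answer: 17


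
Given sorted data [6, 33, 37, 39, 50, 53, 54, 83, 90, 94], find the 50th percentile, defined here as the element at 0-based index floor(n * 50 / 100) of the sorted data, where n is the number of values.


The dataset has n = 10 elements.
Index = floor(10 * 50 / 100) = floor(500 / 100) = floor(5) = 5
Counting from index 0 in the sorted data, the element at index 5 is 53.
Final answer: 53


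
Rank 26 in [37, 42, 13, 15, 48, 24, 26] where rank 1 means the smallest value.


Sort ascending: [13, 15, 24, 26, 37, 42, 48]
Find 26 in the sorted list.
26 is at position 4 (1-indexed).
Final answer: 4


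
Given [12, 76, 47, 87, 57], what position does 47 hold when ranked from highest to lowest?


Sort descending: [87, 76, 57, 47, 12]
Find 47 in the sorted list.
47 is at position 4.
Final answer: 4


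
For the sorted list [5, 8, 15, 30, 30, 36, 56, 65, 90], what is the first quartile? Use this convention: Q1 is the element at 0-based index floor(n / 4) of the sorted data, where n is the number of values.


The list has n = 9 elements.
Q1 index = floor(9 / 4) = floor(2.25) = 2
Counting from index 0 in the sorted data, the element at index 2 is 15.
Final answer: 15


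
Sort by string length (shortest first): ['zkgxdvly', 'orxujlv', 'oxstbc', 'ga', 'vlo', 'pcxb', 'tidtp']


Compute lengths:
  'zkgxdvly' has length 8
  'orxujlv' has length 7
  'oxstbc' has length 6
  'ga' has length 2
  'vlo' has length 3
  'pcxb' has length 4
  'tidtp' has length 5
Lengths in increasing order: 2 < 3 < 4 < 5 < 6 < 7 < 8
Listing the words in that order gives the answer.
Final answer: ['ga', 'vlo', 'pcxb', 'tidtp', 'oxstbc', 'orxujlv', 'zkgxdvly']


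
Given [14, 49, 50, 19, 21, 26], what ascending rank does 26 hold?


Sort ascending: [14, 19, 21, 26, 49, 50]
Find 26 in the sorted list.
26 is at position 4 (1-indexed).
Final answer: 4


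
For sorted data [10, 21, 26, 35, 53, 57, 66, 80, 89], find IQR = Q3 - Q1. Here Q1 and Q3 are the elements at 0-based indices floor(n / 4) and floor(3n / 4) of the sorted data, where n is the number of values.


The data has n = 9 elements.
Q1 index = floor(9 / 4) = floor(2.25) = 2; Q3 index = floor(3 * 9 / 4) = floor(6.75) = 6
Q1 = element at index 2 = 26
Q3 = element at index 6 = 66
IQR = 66 - 26 = 40
Final answer: 40


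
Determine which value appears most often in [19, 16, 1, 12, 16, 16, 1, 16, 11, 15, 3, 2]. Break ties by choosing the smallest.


Count the frequency of each value:
  1 appears 2 time(s)
  2 appears 1 time(s)
  3 appears 1 time(s)
  11 appears 1 time(s)
  12 appears 1 time(s)
  15 appears 1 time(s)
  16 appears 4 time(s)
  19 appears 1 time(s)
Maximum frequency is 4.
Only 16 reaches that frequency, so it is the mode.
Final answer: 16


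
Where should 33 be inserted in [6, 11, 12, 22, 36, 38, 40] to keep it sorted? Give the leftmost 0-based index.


List is sorted: [6, 11, 12, 22, 36, 38, 40]
We need the leftmost position where 33 can be inserted, i.e. the first index whose element is >= 33 (or the end of the list if none is).
Binary search with low=0, high=7 (0-based indices):
  low=0, high=7, mid=3: a[3]=22 < 33, so low = 4
  low=4, high=7, mid=5: a[5]=38 >= 33, so high = 5
  low=4, high=5, mid=4: a[4]=36 >= 33, so high = 4
Now low = high = 4, so the insertion index is 4.
Final answer: 4


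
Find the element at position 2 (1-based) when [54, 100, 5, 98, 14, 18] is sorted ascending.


Sort ascending: [5, 14, 18, 54, 98, 100]
The 2nd element (1-indexed) is at index 1.
Value = 14
Final answer: 14


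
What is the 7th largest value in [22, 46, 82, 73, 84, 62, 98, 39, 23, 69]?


Sort descending: [98, 84, 82, 73, 69, 62, 46, 39, 23, 22]
The 7th element (1-indexed) is at index 6.
Value = 46
Final answer: 46


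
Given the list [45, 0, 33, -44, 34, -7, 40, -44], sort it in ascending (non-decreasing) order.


Original list: [45, 0, 33, -44, 34, -7, 40, -44]
Repeatedly take the smallest remaining element:
  Remaining [45, 0, 33, -44, 34, -7, 40, -44] -> smallest is -44
  Remaining [45, 0, 33, 34, -7, 40, -44] -> smallest is -44
  Remaining [45, 0, 33, 34, -7, 40] -> smallest is -7
  Remaining [45, 0, 33, 34, 40] -> smallest is 0
  Remaining [45, 33, 34, 40] -> smallest is 33
  Remaining [45, 34, 40] -> smallest is 34
  Remaining [45, 40] -> smallest is 40
  Remaining [45] -> smallest is 45
Collecting the picks in order gives the sorted list.
Final answer: [-44, -44, -7, 0, 33, 34, 40, 45]


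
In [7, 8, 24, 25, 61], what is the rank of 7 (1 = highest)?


Sort descending: [61, 25, 24, 8, 7]
Find 7 in the sorted list.
7 is at position 5.
Final answer: 5


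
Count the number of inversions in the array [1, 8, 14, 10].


For each element, count the later elements that are smaller than it:
  1 (index 0): smaller elements after it = [] -> 0
  8 (index 1): smaller elements after it = [] -> 0
  14 (index 2): smaller elements after it = [10] -> 1
Total inversions = 0 + 0 + 1 = 1
Final answer: 1


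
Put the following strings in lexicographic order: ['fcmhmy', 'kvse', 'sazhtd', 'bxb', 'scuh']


Compare strings character by character (the first differing letter decides):
  'bxb' < 'fcmhmy' since 'b' < 'f' at position 1
  'fcmhmy' < 'kvse' since 'f' < 'k' at position 1
  'kvse' < 'sazhtd' since 'k' < 's' at position 1
  'sazhtd' < 'scuh' since 'a' < 'c' at position 2
Chaining these comparisons gives the alphabetical order.
Final answer: ['bxb', 'fcmhmy', 'kvse', 'sazhtd', 'scuh']


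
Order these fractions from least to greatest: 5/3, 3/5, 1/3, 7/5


Convert to decimal for comparison:
  5/3 = 1.6667
  3/5 = 0.6
  1/3 = 0.3333
  7/5 = 1.4
Decimals in increasing order: 0.3333 < 0.6 < 1.4 < 1.6667
Writing each back as its fraction gives the sorted order.
Final answer: 1/3, 3/5, 7/5, 5/3


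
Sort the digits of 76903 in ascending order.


The number 76903 has digits: 7, 6, 9, 0, 3
Sorted: 0, 3, 6, 7, 9
Joining the sorted digits gives the result.
Final answer: 03679


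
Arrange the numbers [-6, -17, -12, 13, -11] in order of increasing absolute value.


Compute absolute values:
  |-6| = 6
  |-17| = 17
  |-12| = 12
  |13| = 13
  |-11| = 11
Absolute values in increasing order: 6 < 11 < 12 < 13 < 17
Listing the original numbers in that order gives the answer.
Final answer: [-6, -11, -12, 13, -17]


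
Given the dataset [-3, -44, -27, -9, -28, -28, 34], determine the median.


First, sort the list: [-44, -28, -28, -27, -9, -3, 34]
The list has 7 elements (odd count).
The middle index is 3 (0-based), and the element there is -27.
Final answer: -27


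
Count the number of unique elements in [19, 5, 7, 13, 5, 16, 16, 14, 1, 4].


List all unique values:
Distinct values: [1, 4, 5, 7, 13, 14, 16, 19]
Count = 8
Final answer: 8


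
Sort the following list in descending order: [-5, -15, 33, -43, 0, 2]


Original list: [-5, -15, 33, -43, 0, 2]
Repeatedly take the largest remaining element:
  Remaining [-5, -15, 33, -43, 0, 2] -> largest is 33
  Remaining [-5, -15, -43, 0, 2] -> largest is 2
  Remaining [-5, -15, -43, 0] -> largest is 0
  Remaining [-5, -15, -43] -> largest is -5
  Remaining [-15, -43] -> largest is -15
  Remaining [-43] -> largest is -43
Collecting the picks in order gives the descending list.
Final answer: [33, 2, 0, -5, -15, -43]


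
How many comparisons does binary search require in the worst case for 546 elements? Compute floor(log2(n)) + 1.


Binary search halves the search space each step.
Maximum comparisons = floor(log2(546)) + 1
log2(546) = 9.0928
floor(log2(546)) = 9, so 9 + 1 = 10
Final answer: 10


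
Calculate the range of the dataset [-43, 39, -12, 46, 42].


Maximum value: 46
Minimum value: -43
Range = 46 - (-43) = 89
Final answer: 89


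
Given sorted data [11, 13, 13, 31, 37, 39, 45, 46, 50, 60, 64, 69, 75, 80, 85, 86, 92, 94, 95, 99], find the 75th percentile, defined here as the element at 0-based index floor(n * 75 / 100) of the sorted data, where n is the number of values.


The dataset has n = 20 elements.
Index = floor(20 * 75 / 100) = floor(1500 / 100) = floor(15) = 15
Counting from index 0 in the sorted data, the element at index 15 is 86.
Final answer: 86


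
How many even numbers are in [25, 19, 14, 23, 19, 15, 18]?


Check each element:
  25 is odd
  19 is odd
  14 is even
  23 is odd
  19 is odd
  15 is odd
  18 is even
Evens: [14, 18]
Count of evens = 2
Final answer: 2


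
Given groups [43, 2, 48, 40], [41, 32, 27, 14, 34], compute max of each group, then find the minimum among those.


Find max of each group:
  Group 1: [43, 2, 48, 40] -> max = 48
  Group 2: [41, 32, 27, 14, 34] -> max = 41
Maxes: [48, 41]
Minimum of maxes = 41
Final answer: 41


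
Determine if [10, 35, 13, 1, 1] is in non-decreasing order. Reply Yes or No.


Check consecutive pairs:
  10 <= 35? True
  35 <= 13? False
  13 <= 1? False
  1 <= 1? True
2 consecutive pair(s) are out of order, so the list is not sorted.
Final answer: No


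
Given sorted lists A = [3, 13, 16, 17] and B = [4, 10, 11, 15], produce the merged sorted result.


List A: [3, 13, 16, 17]
List B: [4, 10, 11, 15]
Repeatedly compare the front elements and take the smaller:
  3 vs 4 -> take 3
  13 vs 4 -> take 4
  13 vs 10 -> take 10
  13 vs 11 -> take 11
  13 vs 15 -> take 13
  16 vs 15 -> take 15
  B is exhausted; append the rest of A: [16, 17]
Final answer: [3, 4, 10, 11, 13, 15, 16, 17]


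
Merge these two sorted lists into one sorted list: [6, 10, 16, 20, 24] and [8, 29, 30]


List A: [6, 10, 16, 20, 24]
List B: [8, 29, 30]
Repeatedly compare the front elements and take the smaller:
  6 vs 8 -> take 6
  10 vs 8 -> take 8
  10 vs 29 -> take 10
  16 vs 29 -> take 16
  20 vs 29 -> take 20
  24 vs 29 -> take 24
  A is exhausted; append the rest of B: [29, 30]
Final answer: [6, 8, 10, 16, 20, 24, 29, 30]


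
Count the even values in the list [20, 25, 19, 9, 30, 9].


Check each element:
  20 is even
  25 is odd
  19 is odd
  9 is odd
  30 is even
  9 is odd
Evens: [20, 30]
Count of evens = 2
Final answer: 2


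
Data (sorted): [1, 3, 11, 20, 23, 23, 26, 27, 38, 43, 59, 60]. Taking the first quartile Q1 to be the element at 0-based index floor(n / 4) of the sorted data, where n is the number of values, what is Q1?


The list has n = 12 elements.
Q1 index = floor(12 / 4) = floor(3) = 3
Counting from index 0 in the sorted data, the element at index 3 is 20.
Final answer: 20


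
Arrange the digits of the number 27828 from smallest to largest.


The number 27828 has digits: 2, 7, 8, 2, 8
Sorted: 2, 2, 7, 8, 8
Joining the sorted digits gives the result.
Final answer: 22788


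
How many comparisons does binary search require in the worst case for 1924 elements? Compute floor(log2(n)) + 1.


Binary search halves the search space each step.
Maximum comparisons = floor(log2(1924)) + 1
log2(1924) = 10.9099
floor(log2(1924)) = 10, so 10 + 1 = 11
Final answer: 11


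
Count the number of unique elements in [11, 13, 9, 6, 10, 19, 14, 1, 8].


List all unique values:
Distinct values: [1, 6, 8, 9, 10, 11, 13, 14, 19]
Count = 9
Final answer: 9


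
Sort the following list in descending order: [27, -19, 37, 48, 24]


Original list: [27, -19, 37, 48, 24]
Repeatedly take the largest remaining element:
  Remaining [27, -19, 37, 48, 24] -> largest is 48
  Remaining [27, -19, 37, 24] -> largest is 37
  Remaining [27, -19, 24] -> largest is 27
  Remaining [-19, 24] -> largest is 24
  Remaining [-19] -> largest is -19
Collecting the picks in order gives the descending list.
Final answer: [48, 37, 27, 24, -19]


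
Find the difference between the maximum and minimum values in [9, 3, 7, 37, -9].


Maximum value: 37
Minimum value: -9
Range = 37 - (-9) = 46
Final answer: 46


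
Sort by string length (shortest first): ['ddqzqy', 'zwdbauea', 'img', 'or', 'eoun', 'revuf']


Compute lengths:
  'ddqzqy' has length 6
  'zwdbauea' has length 8
  'img' has length 3
  'or' has length 2
  'eoun' has length 4
  'revuf' has length 5
Lengths in increasing order: 2 < 3 < 4 < 5 < 6 < 8
Listing the words in that order gives the answer.
Final answer: ['or', 'img', 'eoun', 'revuf', 'ddqzqy', 'zwdbauea']


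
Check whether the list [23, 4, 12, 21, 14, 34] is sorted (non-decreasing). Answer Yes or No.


Check consecutive pairs:
  23 <= 4? False
  4 <= 12? True
  12 <= 21? True
  21 <= 14? False
  14 <= 34? True
2 consecutive pair(s) are out of order, so the list is not sorted.
Final answer: No


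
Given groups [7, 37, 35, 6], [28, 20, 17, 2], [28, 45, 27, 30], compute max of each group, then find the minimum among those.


Find max of each group:
  Group 1: [7, 37, 35, 6] -> max = 37
  Group 2: [28, 20, 17, 2] -> max = 28
  Group 3: [28, 45, 27, 30] -> max = 45
Maxes: [37, 28, 45]
Minimum of maxes = 28
Final answer: 28


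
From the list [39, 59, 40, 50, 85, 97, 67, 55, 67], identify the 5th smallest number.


Sort ascending: [39, 40, 50, 55, 59, 67, 67, 85, 97]
The 5th element (1-indexed) is at index 4.
Value = 59
Final answer: 59


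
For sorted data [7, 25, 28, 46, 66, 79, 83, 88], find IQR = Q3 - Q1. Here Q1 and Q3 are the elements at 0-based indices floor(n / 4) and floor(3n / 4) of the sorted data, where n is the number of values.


The data has n = 8 elements.
Q1 index = floor(8 / 4) = floor(2) = 2; Q3 index = floor(3 * 8 / 4) = floor(6) = 6
Q1 = element at index 2 = 28
Q3 = element at index 6 = 83
IQR = 83 - 28 = 55
Final answer: 55


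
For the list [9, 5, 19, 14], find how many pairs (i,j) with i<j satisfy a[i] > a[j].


For each element, count the later elements that are smaller than it:
  9 (index 0): smaller elements after it = [5] -> 1
  5 (index 1): smaller elements after it = [] -> 0
  19 (index 2): smaller elements after it = [14] -> 1
Total inversions = 1 + 0 + 1 = 2
Final answer: 2


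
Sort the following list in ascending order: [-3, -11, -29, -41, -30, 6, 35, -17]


Original list: [-3, -11, -29, -41, -30, 6, 35, -17]
Repeatedly take the smallest remaining element:
  Remaining [-3, -11, -29, -41, -30, 6, 35, -17] -> smallest is -41
  Remaining [-3, -11, -29, -30, 6, 35, -17] -> smallest is -30
  Remaining [-3, -11, -29, 6, 35, -17] -> smallest is -29
  Remaining [-3, -11, 6, 35, -17] -> smallest is -17
  Remaining [-3, -11, 6, 35] -> smallest is -11
  Remaining [-3, 6, 35] -> smallest is -3
  Remaining [6, 35] -> smallest is 6
  Remaining [35] -> smallest is 35
Collecting the picks in order gives the sorted list.
Final answer: [-41, -30, -29, -17, -11, -3, 6, 35]


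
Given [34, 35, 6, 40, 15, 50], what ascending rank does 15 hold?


Sort ascending: [6, 15, 34, 35, 40, 50]
Find 15 in the sorted list.
15 is at position 2 (1-indexed).
Final answer: 2


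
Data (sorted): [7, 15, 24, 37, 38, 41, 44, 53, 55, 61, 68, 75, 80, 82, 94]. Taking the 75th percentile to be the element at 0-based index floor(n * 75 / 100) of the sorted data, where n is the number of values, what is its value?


The dataset has n = 15 elements.
Index = floor(15 * 75 / 100) = floor(1125 / 100) = floor(11.25) = 11
Counting from index 0 in the sorted data, the element at index 11 is 75.
Final answer: 75


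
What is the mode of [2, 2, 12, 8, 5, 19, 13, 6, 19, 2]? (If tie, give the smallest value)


Count the frequency of each value:
  2 appears 3 time(s)
  5 appears 1 time(s)
  6 appears 1 time(s)
  8 appears 1 time(s)
  12 appears 1 time(s)
  13 appears 1 time(s)
  19 appears 2 time(s)
Maximum frequency is 3.
Only 2 reaches that frequency, so it is the mode.
Final answer: 2


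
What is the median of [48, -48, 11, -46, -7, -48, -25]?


First, sort the list: [-48, -48, -46, -25, -7, 11, 48]
The list has 7 elements (odd count).
The middle index is 3 (0-based), and the element there is -25.
Final answer: -25


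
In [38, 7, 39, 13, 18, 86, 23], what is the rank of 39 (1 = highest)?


Sort descending: [86, 39, 38, 23, 18, 13, 7]
Find 39 in the sorted list.
39 is at position 2.
Final answer: 2


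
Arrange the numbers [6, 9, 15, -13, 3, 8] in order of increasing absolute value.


Compute absolute values:
  |6| = 6
  |9| = 9
  |15| = 15
  |-13| = 13
  |3| = 3
  |8| = 8
Absolute values in increasing order: 3 < 6 < 8 < 9 < 13 < 15
Listing the original numbers in that order gives the answer.
Final answer: [3, 6, 8, 9, -13, 15]


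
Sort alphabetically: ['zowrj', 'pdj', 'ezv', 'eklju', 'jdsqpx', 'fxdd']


Compare strings character by character (the first differing letter decides):
  'eklju' < 'ezv' since 'k' < 'z' at position 2
  'ezv' < 'fxdd' since 'e' < 'f' at position 1
  'fxdd' < 'jdsqpx' since 'f' < 'j' at position 1
  'jdsqpx' < 'pdj' since 'j' < 'p' at position 1
  'pdj' < 'zowrj' since 'p' < 'z' at position 1
Chaining these comparisons gives the alphabetical order.
Final answer: ['eklju', 'ezv', 'fxdd', 'jdsqpx', 'pdj', 'zowrj']


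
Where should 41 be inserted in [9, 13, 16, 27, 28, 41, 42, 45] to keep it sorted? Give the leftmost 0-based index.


List is sorted: [9, 13, 16, 27, 28, 41, 42, 45]
We need the leftmost position where 41 can be inserted, i.e. the first index whose element is >= 41 (or the end of the list if none is).
Binary search with low=0, high=8 (0-based indices):
  low=0, high=8, mid=4: a[4]=28 < 41, so low = 5
  low=5, high=8, mid=6: a[6]=42 >= 41, so high = 6
  low=5, high=6, mid=5: a[5]=41 >= 41, so high = 5
Now low = high = 5, so the insertion index is 5.
Final answer: 5


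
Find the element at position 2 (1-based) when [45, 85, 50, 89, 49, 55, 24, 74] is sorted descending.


Sort descending: [89, 85, 74, 55, 50, 49, 45, 24]
The 2nd element (1-indexed) is at index 1.
Value = 85
Final answer: 85


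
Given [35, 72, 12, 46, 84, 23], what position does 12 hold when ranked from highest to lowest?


Sort descending: [84, 72, 46, 35, 23, 12]
Find 12 in the sorted list.
12 is at position 6.
Final answer: 6


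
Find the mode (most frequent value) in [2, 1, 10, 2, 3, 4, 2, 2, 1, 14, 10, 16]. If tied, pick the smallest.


Count the frequency of each value:
  1 appears 2 time(s)
  2 appears 4 time(s)
  3 appears 1 time(s)
  4 appears 1 time(s)
  10 appears 2 time(s)
  14 appears 1 time(s)
  16 appears 1 time(s)
Maximum frequency is 4.
Only 2 reaches that frequency, so it is the mode.
Final answer: 2


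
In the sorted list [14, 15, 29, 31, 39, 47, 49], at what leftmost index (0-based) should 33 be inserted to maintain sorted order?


List is sorted: [14, 15, 29, 31, 39, 47, 49]
We need the leftmost position where 33 can be inserted, i.e. the first index whose element is >= 33 (or the end of the list if none is).
Binary search with low=0, high=7 (0-based indices):
  low=0, high=7, mid=3: a[3]=31 < 33, so low = 4
  low=4, high=7, mid=5: a[5]=47 >= 33, so high = 5
  low=4, high=5, mid=4: a[4]=39 >= 33, so high = 4
Now low = high = 4, so the insertion index is 4.
Final answer: 4


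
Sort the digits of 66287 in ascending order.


The number 66287 has digits: 6, 6, 2, 8, 7
Sorted: 2, 6, 6, 7, 8
Joining the sorted digits gives the result.
Final answer: 26678


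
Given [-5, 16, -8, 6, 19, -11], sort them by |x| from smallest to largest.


Compute absolute values:
  |-5| = 5
  |16| = 16
  |-8| = 8
  |6| = 6
  |19| = 19
  |-11| = 11
Absolute values in increasing order: 5 < 6 < 8 < 11 < 16 < 19
Listing the original numbers in that order gives the answer.
Final answer: [-5, 6, -8, -11, 16, 19]


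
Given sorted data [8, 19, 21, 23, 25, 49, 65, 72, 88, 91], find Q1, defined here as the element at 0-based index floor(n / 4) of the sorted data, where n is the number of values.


The list has n = 10 elements.
Q1 index = floor(10 / 4) = floor(2.5) = 2
Counting from index 0 in the sorted data, the element at index 2 is 21.
Final answer: 21


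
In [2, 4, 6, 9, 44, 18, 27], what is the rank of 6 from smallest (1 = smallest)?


Sort ascending: [2, 4, 6, 9, 18, 27, 44]
Find 6 in the sorted list.
6 is at position 3 (1-indexed).
Final answer: 3


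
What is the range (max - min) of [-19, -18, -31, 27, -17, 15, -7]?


Maximum value: 27
Minimum value: -31
Range = 27 - (-31) = 58
Final answer: 58


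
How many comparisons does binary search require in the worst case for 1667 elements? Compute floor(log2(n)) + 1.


Binary search halves the search space each step.
Maximum comparisons = floor(log2(1667)) + 1
log2(1667) = 10.703
floor(log2(1667)) = 10, so 10 + 1 = 11
Final answer: 11


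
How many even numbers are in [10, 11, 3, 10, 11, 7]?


Check each element:
  10 is even
  11 is odd
  3 is odd
  10 is even
  11 is odd
  7 is odd
Evens: [10, 10]
Count of evens = 2
Final answer: 2


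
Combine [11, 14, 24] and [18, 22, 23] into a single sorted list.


List A: [11, 14, 24]
List B: [18, 22, 23]
Repeatedly compare the front elements and take the smaller:
  11 vs 18 -> take 11
  14 vs 18 -> take 14
  24 vs 18 -> take 18
  24 vs 22 -> take 22
  24 vs 23 -> take 23
  B is exhausted; append the rest of A: [24]
Final answer: [11, 14, 18, 22, 23, 24]


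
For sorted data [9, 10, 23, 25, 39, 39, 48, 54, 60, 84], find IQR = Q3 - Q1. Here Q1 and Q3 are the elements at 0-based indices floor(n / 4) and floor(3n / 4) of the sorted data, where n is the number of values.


The data has n = 10 elements.
Q1 index = floor(10 / 4) = floor(2.5) = 2; Q3 index = floor(3 * 10 / 4) = floor(7.5) = 7
Q1 = element at index 2 = 23
Q3 = element at index 7 = 54
IQR = 54 - 23 = 31
Final answer: 31


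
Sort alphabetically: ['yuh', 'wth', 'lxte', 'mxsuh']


Compare strings character by character (the first differing letter decides):
  'lxte' < 'mxsuh' since 'l' < 'm' at position 1
  'mxsuh' < 'wth' since 'm' < 'w' at position 1
  'wth' < 'yuh' since 'w' < 'y' at position 1
Chaining these comparisons gives the alphabetical order.
Final answer: ['lxte', 'mxsuh', 'wth', 'yuh']


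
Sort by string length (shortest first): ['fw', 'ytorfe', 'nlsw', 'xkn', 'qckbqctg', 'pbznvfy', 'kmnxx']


Compute lengths:
  'fw' has length 2
  'ytorfe' has length 6
  'nlsw' has length 4
  'xkn' has length 3
  'qckbqctg' has length 8
  'pbznvfy' has length 7
  'kmnxx' has length 5
Lengths in increasing order: 2 < 3 < 4 < 5 < 6 < 7 < 8
Listing the words in that order gives the answer.
Final answer: ['fw', 'xkn', 'nlsw', 'kmnxx', 'ytorfe', 'pbznvfy', 'qckbqctg']


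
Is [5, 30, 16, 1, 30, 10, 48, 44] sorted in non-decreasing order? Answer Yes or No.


Check consecutive pairs:
  5 <= 30? True
  30 <= 16? False
  16 <= 1? False
  1 <= 30? True
  30 <= 10? False
  10 <= 48? True
  48 <= 44? False
4 consecutive pair(s) are out of order, so the list is not sorted.
Final answer: No


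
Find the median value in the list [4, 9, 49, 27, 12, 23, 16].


First, sort the list: [4, 9, 12, 16, 23, 27, 49]
The list has 7 elements (odd count).
The middle index is 3 (0-based), and the element there is 16.
Final answer: 16


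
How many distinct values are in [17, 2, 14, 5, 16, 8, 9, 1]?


List all unique values:
Distinct values: [1, 2, 5, 8, 9, 14, 16, 17]
Count = 8
Final answer: 8


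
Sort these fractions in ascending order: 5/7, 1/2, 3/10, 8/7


Convert to decimal for comparison:
  5/7 = 0.7143
  1/2 = 0.5
  3/10 = 0.3
  8/7 = 1.1429
Decimals in increasing order: 0.3 < 0.5 < 0.7143 < 1.1429
Writing each back as its fraction gives the sorted order.
Final answer: 3/10, 1/2, 5/7, 8/7


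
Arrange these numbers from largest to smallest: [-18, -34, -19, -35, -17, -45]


Original list: [-18, -34, -19, -35, -17, -45]
Repeatedly take the largest remaining element:
  Remaining [-18, -34, -19, -35, -17, -45] -> largest is -17
  Remaining [-18, -34, -19, -35, -45] -> largest is -18
  Remaining [-34, -19, -35, -45] -> largest is -19
  Remaining [-34, -35, -45] -> largest is -34
  Remaining [-35, -45] -> largest is -35
  Remaining [-45] -> largest is -45
Collecting the picks in order gives the descending list.
Final answer: [-17, -18, -19, -34, -35, -45]


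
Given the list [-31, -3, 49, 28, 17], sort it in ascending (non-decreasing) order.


Original list: [-31, -3, 49, 28, 17]
Repeatedly take the smallest remaining element:
  Remaining [-31, -3, 49, 28, 17] -> smallest is -31
  Remaining [-3, 49, 28, 17] -> smallest is -3
  Remaining [49, 28, 17] -> smallest is 17
  Remaining [49, 28] -> smallest is 28
  Remaining [49] -> smallest is 49
Collecting the picks in order gives the sorted list.
Final answer: [-31, -3, 17, 28, 49]


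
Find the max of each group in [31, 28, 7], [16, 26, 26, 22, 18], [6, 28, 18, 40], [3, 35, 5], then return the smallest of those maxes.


Find max of each group:
  Group 1: [31, 28, 7] -> max = 31
  Group 2: [16, 26, 26, 22, 18] -> max = 26
  Group 3: [6, 28, 18, 40] -> max = 40
  Group 4: [3, 35, 5] -> max = 35
Maxes: [31, 26, 40, 35]
Minimum of maxes = 26
Final answer: 26


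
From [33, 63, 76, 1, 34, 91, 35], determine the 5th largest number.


Sort descending: [91, 76, 63, 35, 34, 33, 1]
The 5th element (1-indexed) is at index 4.
Value = 34
Final answer: 34


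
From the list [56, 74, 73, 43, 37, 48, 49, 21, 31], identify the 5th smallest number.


Sort ascending: [21, 31, 37, 43, 48, 49, 56, 73, 74]
The 5th element (1-indexed) is at index 4.
Value = 48
Final answer: 48


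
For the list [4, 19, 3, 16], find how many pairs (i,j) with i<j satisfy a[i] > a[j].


For each element, count the later elements that are smaller than it:
  4 (index 0): smaller elements after it = [3] -> 1
  19 (index 1): smaller elements after it = [3, 16] -> 2
  3 (index 2): smaller elements after it = [] -> 0
Total inversions = 1 + 2 + 0 = 3
Final answer: 3


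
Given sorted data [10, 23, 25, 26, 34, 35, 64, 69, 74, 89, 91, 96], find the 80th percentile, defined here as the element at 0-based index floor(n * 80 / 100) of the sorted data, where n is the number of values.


The dataset has n = 12 elements.
Index = floor(12 * 80 / 100) = floor(960 / 100) = floor(9.6) = 9
Counting from index 0 in the sorted data, the element at index 9 is 89.
Final answer: 89


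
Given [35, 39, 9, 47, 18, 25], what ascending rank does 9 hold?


Sort ascending: [9, 18, 25, 35, 39, 47]
Find 9 in the sorted list.
9 is at position 1 (1-indexed).
Final answer: 1


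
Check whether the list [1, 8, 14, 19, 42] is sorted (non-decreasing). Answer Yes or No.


Check consecutive pairs:
  1 <= 8? True
  8 <= 14? True
  14 <= 19? True
  19 <= 42? True
Every consecutive pair is in order, so the list is non-decreasing.
Final answer: Yes


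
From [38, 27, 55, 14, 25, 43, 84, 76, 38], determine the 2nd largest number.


Sort descending: [84, 76, 55, 43, 38, 38, 27, 25, 14]
The 2nd element (1-indexed) is at index 1.
Value = 76
Final answer: 76


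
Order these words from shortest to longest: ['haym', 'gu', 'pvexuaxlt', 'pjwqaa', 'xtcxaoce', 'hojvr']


Compute lengths:
  'haym' has length 4
  'gu' has length 2
  'pvexuaxlt' has length 9
  'pjwqaa' has length 6
  'xtcxaoce' has length 8
  'hojvr' has length 5
Lengths in increasing order: 2 < 4 < 5 < 6 < 8 < 9
Listing the words in that order gives the answer.
Final answer: ['gu', 'haym', 'hojvr', 'pjwqaa', 'xtcxaoce', 'pvexuaxlt']


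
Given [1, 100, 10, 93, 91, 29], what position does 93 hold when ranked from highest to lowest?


Sort descending: [100, 93, 91, 29, 10, 1]
Find 93 in the sorted list.
93 is at position 2.
Final answer: 2


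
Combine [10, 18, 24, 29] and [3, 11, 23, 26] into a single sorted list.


List A: [10, 18, 24, 29]
List B: [3, 11, 23, 26]
Repeatedly compare the front elements and take the smaller:
  10 vs 3 -> take 3
  10 vs 11 -> take 10
  18 vs 11 -> take 11
  18 vs 23 -> take 18
  24 vs 23 -> take 23
  24 vs 26 -> take 24
  29 vs 26 -> take 26
  B is exhausted; append the rest of A: [29]
Final answer: [3, 10, 11, 18, 23, 24, 26, 29]


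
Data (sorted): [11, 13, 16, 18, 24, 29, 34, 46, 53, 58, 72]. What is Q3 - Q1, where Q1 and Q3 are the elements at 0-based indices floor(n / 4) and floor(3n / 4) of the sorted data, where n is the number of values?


The data has n = 11 elements.
Q1 index = floor(11 / 4) = floor(2.75) = 2; Q3 index = floor(3 * 11 / 4) = floor(8.25) = 8
Q1 = element at index 2 = 16
Q3 = element at index 8 = 53
IQR = 53 - 16 = 37
Final answer: 37


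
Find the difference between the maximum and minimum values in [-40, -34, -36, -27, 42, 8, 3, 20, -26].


Maximum value: 42
Minimum value: -40
Range = 42 - (-40) = 82
Final answer: 82


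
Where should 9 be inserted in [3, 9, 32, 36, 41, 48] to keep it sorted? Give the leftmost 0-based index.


List is sorted: [3, 9, 32, 36, 41, 48]
We need the leftmost position where 9 can be inserted, i.e. the first index whose element is >= 9 (or the end of the list if none is).
Binary search with low=0, high=6 (0-based indices):
  low=0, high=6, mid=3: a[3]=36 >= 9, so high = 3
  low=0, high=3, mid=1: a[1]=9 >= 9, so high = 1
  low=0, high=1, mid=0: a[0]=3 < 9, so low = 1
Now low = high = 1, so the insertion index is 1.
Final answer: 1
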